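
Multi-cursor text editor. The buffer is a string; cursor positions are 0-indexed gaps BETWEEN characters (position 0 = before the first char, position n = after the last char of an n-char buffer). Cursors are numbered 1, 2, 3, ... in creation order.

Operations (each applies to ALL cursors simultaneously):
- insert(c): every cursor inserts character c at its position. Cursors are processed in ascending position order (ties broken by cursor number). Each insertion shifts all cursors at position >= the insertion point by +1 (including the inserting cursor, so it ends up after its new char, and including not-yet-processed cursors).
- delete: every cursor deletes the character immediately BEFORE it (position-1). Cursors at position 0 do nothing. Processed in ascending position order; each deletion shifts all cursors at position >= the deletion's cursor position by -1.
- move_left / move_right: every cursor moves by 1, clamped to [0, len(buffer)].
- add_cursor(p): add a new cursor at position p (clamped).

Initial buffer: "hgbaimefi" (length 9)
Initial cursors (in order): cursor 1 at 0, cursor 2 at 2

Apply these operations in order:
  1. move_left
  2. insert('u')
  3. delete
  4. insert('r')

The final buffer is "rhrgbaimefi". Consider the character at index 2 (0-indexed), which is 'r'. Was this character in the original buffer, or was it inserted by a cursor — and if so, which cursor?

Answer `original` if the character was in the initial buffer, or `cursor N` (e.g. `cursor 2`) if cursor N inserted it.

Answer: cursor 2

Derivation:
After op 1 (move_left): buffer="hgbaimefi" (len 9), cursors c1@0 c2@1, authorship .........
After op 2 (insert('u')): buffer="uhugbaimefi" (len 11), cursors c1@1 c2@3, authorship 1.2........
After op 3 (delete): buffer="hgbaimefi" (len 9), cursors c1@0 c2@1, authorship .........
After op 4 (insert('r')): buffer="rhrgbaimefi" (len 11), cursors c1@1 c2@3, authorship 1.2........
Authorship (.=original, N=cursor N): 1 . 2 . . . . . . . .
Index 2: author = 2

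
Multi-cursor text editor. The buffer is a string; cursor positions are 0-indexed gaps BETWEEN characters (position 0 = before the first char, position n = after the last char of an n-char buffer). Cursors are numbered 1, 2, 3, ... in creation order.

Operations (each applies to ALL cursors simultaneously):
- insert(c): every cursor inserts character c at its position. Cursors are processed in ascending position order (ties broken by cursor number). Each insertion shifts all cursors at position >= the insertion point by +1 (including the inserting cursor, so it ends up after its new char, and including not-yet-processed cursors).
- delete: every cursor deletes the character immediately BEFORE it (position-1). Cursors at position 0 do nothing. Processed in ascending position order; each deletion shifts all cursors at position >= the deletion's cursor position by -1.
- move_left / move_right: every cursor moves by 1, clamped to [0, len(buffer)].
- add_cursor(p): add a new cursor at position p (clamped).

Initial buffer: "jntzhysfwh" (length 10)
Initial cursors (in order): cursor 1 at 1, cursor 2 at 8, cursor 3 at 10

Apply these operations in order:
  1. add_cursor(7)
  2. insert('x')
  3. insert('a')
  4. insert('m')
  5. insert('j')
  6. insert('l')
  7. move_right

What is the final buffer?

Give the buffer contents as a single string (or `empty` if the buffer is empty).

Answer: jxamjlntzhysxamjlfxamjlwhxamjl

Derivation:
After op 1 (add_cursor(7)): buffer="jntzhysfwh" (len 10), cursors c1@1 c4@7 c2@8 c3@10, authorship ..........
After op 2 (insert('x')): buffer="jxntzhysxfxwhx" (len 14), cursors c1@2 c4@9 c2@11 c3@14, authorship .1......4.2..3
After op 3 (insert('a')): buffer="jxantzhysxafxawhxa" (len 18), cursors c1@3 c4@11 c2@14 c3@18, authorship .11......44.22..33
After op 4 (insert('m')): buffer="jxamntzhysxamfxamwhxam" (len 22), cursors c1@4 c4@13 c2@17 c3@22, authorship .111......444.222..333
After op 5 (insert('j')): buffer="jxamjntzhysxamjfxamjwhxamj" (len 26), cursors c1@5 c4@15 c2@20 c3@26, authorship .1111......4444.2222..3333
After op 6 (insert('l')): buffer="jxamjlntzhysxamjlfxamjlwhxamjl" (len 30), cursors c1@6 c4@17 c2@23 c3@30, authorship .11111......44444.22222..33333
After op 7 (move_right): buffer="jxamjlntzhysxamjlfxamjlwhxamjl" (len 30), cursors c1@7 c4@18 c2@24 c3@30, authorship .11111......44444.22222..33333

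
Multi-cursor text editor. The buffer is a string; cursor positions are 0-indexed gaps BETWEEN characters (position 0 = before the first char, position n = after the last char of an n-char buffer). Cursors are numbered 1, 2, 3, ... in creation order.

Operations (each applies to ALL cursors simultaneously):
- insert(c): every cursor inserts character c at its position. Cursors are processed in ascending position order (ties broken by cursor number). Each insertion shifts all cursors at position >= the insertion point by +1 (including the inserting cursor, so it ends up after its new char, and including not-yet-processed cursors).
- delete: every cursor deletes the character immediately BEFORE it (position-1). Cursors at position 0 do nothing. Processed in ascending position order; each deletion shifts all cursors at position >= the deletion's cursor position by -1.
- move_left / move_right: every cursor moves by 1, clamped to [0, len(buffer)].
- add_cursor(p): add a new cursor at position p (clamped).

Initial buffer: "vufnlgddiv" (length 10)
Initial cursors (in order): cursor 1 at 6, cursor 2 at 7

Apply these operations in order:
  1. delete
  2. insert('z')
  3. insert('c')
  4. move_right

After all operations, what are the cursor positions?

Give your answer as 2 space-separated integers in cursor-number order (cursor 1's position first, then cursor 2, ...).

Answer: 10 10

Derivation:
After op 1 (delete): buffer="vufnldiv" (len 8), cursors c1@5 c2@5, authorship ........
After op 2 (insert('z')): buffer="vufnlzzdiv" (len 10), cursors c1@7 c2@7, authorship .....12...
After op 3 (insert('c')): buffer="vufnlzzccdiv" (len 12), cursors c1@9 c2@9, authorship .....1212...
After op 4 (move_right): buffer="vufnlzzccdiv" (len 12), cursors c1@10 c2@10, authorship .....1212...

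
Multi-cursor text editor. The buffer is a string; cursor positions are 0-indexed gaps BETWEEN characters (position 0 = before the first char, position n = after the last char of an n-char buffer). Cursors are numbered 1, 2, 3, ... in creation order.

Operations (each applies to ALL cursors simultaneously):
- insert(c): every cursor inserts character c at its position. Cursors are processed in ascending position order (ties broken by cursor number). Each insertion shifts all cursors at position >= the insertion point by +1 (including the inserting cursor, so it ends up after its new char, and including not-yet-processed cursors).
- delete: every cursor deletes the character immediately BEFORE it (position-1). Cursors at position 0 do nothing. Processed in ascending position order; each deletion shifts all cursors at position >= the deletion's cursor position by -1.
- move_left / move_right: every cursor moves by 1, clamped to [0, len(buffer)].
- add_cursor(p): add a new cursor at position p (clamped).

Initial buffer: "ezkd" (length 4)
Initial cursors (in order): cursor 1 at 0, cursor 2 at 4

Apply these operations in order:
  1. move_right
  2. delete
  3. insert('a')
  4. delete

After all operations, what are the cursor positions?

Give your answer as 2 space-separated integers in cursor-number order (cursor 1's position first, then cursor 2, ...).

Answer: 0 2

Derivation:
After op 1 (move_right): buffer="ezkd" (len 4), cursors c1@1 c2@4, authorship ....
After op 2 (delete): buffer="zk" (len 2), cursors c1@0 c2@2, authorship ..
After op 3 (insert('a')): buffer="azka" (len 4), cursors c1@1 c2@4, authorship 1..2
After op 4 (delete): buffer="zk" (len 2), cursors c1@0 c2@2, authorship ..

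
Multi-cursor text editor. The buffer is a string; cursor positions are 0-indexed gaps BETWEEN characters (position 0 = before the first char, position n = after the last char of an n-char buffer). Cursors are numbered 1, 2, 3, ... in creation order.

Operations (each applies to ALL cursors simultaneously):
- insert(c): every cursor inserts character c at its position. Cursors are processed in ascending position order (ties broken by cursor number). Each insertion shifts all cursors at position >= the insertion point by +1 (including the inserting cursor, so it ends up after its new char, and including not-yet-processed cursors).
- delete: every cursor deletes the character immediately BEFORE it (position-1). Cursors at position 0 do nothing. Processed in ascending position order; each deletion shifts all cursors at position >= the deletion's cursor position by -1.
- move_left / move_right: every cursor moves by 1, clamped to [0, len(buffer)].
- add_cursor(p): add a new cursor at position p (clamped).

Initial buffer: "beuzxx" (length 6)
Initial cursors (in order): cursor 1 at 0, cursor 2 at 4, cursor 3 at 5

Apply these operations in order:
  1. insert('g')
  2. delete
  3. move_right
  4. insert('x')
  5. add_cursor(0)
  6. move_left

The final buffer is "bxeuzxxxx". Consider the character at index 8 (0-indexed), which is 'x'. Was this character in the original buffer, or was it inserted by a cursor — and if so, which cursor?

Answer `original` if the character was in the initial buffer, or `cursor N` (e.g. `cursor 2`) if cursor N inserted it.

After op 1 (insert('g')): buffer="gbeuzgxgx" (len 9), cursors c1@1 c2@6 c3@8, authorship 1....2.3.
After op 2 (delete): buffer="beuzxx" (len 6), cursors c1@0 c2@4 c3@5, authorship ......
After op 3 (move_right): buffer="beuzxx" (len 6), cursors c1@1 c2@5 c3@6, authorship ......
After op 4 (insert('x')): buffer="bxeuzxxxx" (len 9), cursors c1@2 c2@7 c3@9, authorship .1....2.3
After op 5 (add_cursor(0)): buffer="bxeuzxxxx" (len 9), cursors c4@0 c1@2 c2@7 c3@9, authorship .1....2.3
After op 6 (move_left): buffer="bxeuzxxxx" (len 9), cursors c4@0 c1@1 c2@6 c3@8, authorship .1....2.3
Authorship (.=original, N=cursor N): . 1 . . . . 2 . 3
Index 8: author = 3

Answer: cursor 3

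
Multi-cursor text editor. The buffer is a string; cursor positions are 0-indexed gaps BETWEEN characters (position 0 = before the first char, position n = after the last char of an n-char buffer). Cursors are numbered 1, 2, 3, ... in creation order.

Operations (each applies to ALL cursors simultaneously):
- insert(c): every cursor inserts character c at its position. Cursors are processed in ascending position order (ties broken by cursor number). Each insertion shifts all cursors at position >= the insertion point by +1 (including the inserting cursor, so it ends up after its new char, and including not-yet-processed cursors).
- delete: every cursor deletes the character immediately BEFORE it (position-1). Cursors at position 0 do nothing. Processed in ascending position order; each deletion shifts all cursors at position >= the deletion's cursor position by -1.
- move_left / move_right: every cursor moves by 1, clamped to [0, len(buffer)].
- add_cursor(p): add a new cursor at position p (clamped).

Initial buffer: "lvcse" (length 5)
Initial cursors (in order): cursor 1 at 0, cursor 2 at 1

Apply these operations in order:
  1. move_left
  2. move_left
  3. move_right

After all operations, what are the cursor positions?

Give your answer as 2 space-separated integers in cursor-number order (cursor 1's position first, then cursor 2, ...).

Answer: 1 1

Derivation:
After op 1 (move_left): buffer="lvcse" (len 5), cursors c1@0 c2@0, authorship .....
After op 2 (move_left): buffer="lvcse" (len 5), cursors c1@0 c2@0, authorship .....
After op 3 (move_right): buffer="lvcse" (len 5), cursors c1@1 c2@1, authorship .....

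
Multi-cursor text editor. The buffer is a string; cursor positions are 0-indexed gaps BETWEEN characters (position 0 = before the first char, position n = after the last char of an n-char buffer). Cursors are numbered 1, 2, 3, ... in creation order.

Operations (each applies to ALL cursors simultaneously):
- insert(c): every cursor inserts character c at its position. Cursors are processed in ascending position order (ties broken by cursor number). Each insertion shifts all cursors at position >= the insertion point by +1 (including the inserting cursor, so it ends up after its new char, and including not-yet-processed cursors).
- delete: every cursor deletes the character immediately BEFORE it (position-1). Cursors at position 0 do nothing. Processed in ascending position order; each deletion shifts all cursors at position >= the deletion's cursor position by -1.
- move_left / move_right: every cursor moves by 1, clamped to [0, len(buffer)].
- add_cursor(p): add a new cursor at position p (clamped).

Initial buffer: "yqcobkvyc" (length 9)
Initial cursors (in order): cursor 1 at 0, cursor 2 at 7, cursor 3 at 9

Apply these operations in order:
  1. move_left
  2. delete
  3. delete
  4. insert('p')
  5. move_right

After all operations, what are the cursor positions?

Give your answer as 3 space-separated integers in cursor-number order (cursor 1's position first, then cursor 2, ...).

After op 1 (move_left): buffer="yqcobkvyc" (len 9), cursors c1@0 c2@6 c3@8, authorship .........
After op 2 (delete): buffer="yqcobvc" (len 7), cursors c1@0 c2@5 c3@6, authorship .......
After op 3 (delete): buffer="yqcoc" (len 5), cursors c1@0 c2@4 c3@4, authorship .....
After op 4 (insert('p')): buffer="pyqcoppc" (len 8), cursors c1@1 c2@7 c3@7, authorship 1....23.
After op 5 (move_right): buffer="pyqcoppc" (len 8), cursors c1@2 c2@8 c3@8, authorship 1....23.

Answer: 2 8 8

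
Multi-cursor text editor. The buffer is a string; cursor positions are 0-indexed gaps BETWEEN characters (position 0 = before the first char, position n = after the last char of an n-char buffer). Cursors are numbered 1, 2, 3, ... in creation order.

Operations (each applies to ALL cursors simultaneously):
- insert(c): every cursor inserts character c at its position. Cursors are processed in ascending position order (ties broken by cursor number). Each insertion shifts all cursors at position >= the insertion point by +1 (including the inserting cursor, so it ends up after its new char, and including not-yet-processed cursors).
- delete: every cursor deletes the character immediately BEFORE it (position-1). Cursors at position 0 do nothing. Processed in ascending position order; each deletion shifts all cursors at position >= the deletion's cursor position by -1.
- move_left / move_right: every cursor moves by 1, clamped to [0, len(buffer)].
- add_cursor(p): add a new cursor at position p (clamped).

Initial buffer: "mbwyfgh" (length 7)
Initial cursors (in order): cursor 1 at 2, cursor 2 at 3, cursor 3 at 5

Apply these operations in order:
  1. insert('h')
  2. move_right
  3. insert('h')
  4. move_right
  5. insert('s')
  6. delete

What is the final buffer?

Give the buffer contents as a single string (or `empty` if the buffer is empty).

Answer: mbhwhhyhfhghh

Derivation:
After op 1 (insert('h')): buffer="mbhwhyfhgh" (len 10), cursors c1@3 c2@5 c3@8, authorship ..1.2..3..
After op 2 (move_right): buffer="mbhwhyfhgh" (len 10), cursors c1@4 c2@6 c3@9, authorship ..1.2..3..
After op 3 (insert('h')): buffer="mbhwhhyhfhghh" (len 13), cursors c1@5 c2@8 c3@12, authorship ..1.12.2.3.3.
After op 4 (move_right): buffer="mbhwhhyhfhghh" (len 13), cursors c1@6 c2@9 c3@13, authorship ..1.12.2.3.3.
After op 5 (insert('s')): buffer="mbhwhhsyhfshghhs" (len 16), cursors c1@7 c2@11 c3@16, authorship ..1.121.2.23.3.3
After op 6 (delete): buffer="mbhwhhyhfhghh" (len 13), cursors c1@6 c2@9 c3@13, authorship ..1.12.2.3.3.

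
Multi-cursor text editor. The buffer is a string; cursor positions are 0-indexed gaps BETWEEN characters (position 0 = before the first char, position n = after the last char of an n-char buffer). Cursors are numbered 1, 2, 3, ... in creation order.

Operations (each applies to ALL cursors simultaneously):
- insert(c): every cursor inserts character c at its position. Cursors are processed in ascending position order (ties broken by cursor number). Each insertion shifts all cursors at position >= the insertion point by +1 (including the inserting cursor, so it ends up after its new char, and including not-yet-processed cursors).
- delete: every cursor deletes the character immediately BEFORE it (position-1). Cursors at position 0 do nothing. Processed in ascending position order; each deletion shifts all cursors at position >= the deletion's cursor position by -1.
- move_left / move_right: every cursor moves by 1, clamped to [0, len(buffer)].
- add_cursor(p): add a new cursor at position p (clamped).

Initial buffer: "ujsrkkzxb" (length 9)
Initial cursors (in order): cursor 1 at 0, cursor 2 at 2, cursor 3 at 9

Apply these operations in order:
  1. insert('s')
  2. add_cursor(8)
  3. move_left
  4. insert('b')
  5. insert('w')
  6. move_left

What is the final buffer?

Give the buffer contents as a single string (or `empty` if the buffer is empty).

After op 1 (insert('s')): buffer="sujssrkkzxbs" (len 12), cursors c1@1 c2@4 c3@12, authorship 1..2.......3
After op 2 (add_cursor(8)): buffer="sujssrkkzxbs" (len 12), cursors c1@1 c2@4 c4@8 c3@12, authorship 1..2.......3
After op 3 (move_left): buffer="sujssrkkzxbs" (len 12), cursors c1@0 c2@3 c4@7 c3@11, authorship 1..2.......3
After op 4 (insert('b')): buffer="bsujbssrkbkzxbbs" (len 16), cursors c1@1 c2@5 c4@10 c3@15, authorship 11..22...4....33
After op 5 (insert('w')): buffer="bwsujbwssrkbwkzxbbws" (len 20), cursors c1@2 c2@7 c4@13 c3@19, authorship 111..222...44....333
After op 6 (move_left): buffer="bwsujbwssrkbwkzxbbws" (len 20), cursors c1@1 c2@6 c4@12 c3@18, authorship 111..222...44....333

Answer: bwsujbwssrkbwkzxbbws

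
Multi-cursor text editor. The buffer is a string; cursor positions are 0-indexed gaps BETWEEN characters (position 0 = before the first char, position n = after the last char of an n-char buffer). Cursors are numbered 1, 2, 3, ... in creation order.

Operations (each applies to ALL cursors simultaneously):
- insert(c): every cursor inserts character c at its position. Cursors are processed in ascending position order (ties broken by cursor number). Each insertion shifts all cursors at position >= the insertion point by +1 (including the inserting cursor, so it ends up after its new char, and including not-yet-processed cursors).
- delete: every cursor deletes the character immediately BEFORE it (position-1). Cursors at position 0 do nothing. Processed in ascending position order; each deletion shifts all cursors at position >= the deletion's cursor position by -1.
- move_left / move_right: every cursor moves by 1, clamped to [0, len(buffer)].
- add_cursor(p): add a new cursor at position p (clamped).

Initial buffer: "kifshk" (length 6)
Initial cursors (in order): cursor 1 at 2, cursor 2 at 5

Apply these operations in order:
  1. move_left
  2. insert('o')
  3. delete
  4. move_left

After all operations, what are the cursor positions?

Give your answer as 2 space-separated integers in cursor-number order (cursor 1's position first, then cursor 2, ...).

Answer: 0 3

Derivation:
After op 1 (move_left): buffer="kifshk" (len 6), cursors c1@1 c2@4, authorship ......
After op 2 (insert('o')): buffer="koifsohk" (len 8), cursors c1@2 c2@6, authorship .1...2..
After op 3 (delete): buffer="kifshk" (len 6), cursors c1@1 c2@4, authorship ......
After op 4 (move_left): buffer="kifshk" (len 6), cursors c1@0 c2@3, authorship ......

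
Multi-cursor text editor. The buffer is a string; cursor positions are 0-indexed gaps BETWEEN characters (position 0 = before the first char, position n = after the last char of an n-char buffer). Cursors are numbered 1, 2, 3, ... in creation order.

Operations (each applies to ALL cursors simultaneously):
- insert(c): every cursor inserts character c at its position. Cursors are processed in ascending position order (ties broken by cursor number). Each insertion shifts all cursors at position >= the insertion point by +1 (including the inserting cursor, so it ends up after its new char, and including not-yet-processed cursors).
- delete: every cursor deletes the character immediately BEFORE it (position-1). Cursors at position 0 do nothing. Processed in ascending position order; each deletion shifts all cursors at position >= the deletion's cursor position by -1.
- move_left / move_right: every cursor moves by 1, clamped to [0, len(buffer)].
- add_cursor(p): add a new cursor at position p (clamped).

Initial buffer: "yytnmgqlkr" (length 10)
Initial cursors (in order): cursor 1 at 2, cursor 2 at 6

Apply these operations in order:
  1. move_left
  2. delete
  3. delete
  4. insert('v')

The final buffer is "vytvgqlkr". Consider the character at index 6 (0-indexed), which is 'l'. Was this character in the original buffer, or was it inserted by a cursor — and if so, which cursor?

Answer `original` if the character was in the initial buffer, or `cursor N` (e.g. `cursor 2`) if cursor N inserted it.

Answer: original

Derivation:
After op 1 (move_left): buffer="yytnmgqlkr" (len 10), cursors c1@1 c2@5, authorship ..........
After op 2 (delete): buffer="ytngqlkr" (len 8), cursors c1@0 c2@3, authorship ........
After op 3 (delete): buffer="ytgqlkr" (len 7), cursors c1@0 c2@2, authorship .......
After op 4 (insert('v')): buffer="vytvgqlkr" (len 9), cursors c1@1 c2@4, authorship 1..2.....
Authorship (.=original, N=cursor N): 1 . . 2 . . . . .
Index 6: author = original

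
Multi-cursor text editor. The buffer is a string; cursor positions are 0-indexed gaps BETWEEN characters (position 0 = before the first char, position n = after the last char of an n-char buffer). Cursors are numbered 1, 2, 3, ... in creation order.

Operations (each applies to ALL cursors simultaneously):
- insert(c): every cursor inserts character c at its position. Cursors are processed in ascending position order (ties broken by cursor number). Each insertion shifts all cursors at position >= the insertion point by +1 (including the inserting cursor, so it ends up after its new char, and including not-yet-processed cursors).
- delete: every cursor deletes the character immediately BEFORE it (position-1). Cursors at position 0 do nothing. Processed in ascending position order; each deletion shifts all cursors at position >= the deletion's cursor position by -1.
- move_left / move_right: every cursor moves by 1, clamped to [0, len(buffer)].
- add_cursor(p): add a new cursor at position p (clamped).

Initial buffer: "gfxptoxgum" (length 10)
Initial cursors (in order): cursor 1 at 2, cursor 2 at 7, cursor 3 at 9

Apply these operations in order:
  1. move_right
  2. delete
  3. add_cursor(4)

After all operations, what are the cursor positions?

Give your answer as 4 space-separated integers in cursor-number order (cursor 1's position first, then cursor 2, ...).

Answer: 2 6 7 4

Derivation:
After op 1 (move_right): buffer="gfxptoxgum" (len 10), cursors c1@3 c2@8 c3@10, authorship ..........
After op 2 (delete): buffer="gfptoxu" (len 7), cursors c1@2 c2@6 c3@7, authorship .......
After op 3 (add_cursor(4)): buffer="gfptoxu" (len 7), cursors c1@2 c4@4 c2@6 c3@7, authorship .......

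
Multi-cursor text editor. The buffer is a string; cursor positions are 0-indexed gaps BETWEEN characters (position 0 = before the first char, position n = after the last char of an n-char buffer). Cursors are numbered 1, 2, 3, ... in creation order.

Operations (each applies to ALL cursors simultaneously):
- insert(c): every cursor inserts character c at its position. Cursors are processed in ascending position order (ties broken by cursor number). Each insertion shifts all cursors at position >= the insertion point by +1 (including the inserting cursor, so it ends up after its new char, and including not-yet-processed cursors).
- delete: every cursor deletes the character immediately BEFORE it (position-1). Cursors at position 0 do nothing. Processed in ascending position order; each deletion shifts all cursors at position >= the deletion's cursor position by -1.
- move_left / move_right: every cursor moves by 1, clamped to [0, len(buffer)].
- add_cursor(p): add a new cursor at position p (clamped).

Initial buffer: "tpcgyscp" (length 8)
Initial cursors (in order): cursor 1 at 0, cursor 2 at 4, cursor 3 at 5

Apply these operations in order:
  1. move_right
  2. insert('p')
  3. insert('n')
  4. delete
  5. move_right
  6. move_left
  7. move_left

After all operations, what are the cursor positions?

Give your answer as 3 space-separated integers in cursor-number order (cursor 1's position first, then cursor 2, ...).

Answer: 1 6 8

Derivation:
After op 1 (move_right): buffer="tpcgyscp" (len 8), cursors c1@1 c2@5 c3@6, authorship ........
After op 2 (insert('p')): buffer="tppcgypspcp" (len 11), cursors c1@2 c2@7 c3@9, authorship .1....2.3..
After op 3 (insert('n')): buffer="tpnpcgypnspncp" (len 14), cursors c1@3 c2@9 c3@12, authorship .11....22.33..
After op 4 (delete): buffer="tppcgypspcp" (len 11), cursors c1@2 c2@7 c3@9, authorship .1....2.3..
After op 5 (move_right): buffer="tppcgypspcp" (len 11), cursors c1@3 c2@8 c3@10, authorship .1....2.3..
After op 6 (move_left): buffer="tppcgypspcp" (len 11), cursors c1@2 c2@7 c3@9, authorship .1....2.3..
After op 7 (move_left): buffer="tppcgypspcp" (len 11), cursors c1@1 c2@6 c3@8, authorship .1....2.3..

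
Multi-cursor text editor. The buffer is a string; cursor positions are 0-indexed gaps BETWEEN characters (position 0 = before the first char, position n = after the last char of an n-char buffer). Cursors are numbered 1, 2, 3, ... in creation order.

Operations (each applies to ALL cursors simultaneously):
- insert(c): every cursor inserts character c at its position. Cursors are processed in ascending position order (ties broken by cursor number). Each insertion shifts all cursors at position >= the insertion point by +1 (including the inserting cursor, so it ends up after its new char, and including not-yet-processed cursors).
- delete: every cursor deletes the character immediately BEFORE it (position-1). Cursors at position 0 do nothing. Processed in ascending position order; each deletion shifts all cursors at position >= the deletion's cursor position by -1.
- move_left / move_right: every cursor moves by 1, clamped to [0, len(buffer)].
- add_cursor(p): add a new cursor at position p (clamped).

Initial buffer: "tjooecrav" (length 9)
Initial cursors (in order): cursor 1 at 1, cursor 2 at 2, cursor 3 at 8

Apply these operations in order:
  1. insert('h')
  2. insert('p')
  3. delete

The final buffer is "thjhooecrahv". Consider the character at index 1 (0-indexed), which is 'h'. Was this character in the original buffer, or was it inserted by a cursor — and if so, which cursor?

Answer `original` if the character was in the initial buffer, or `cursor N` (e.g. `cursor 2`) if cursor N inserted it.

Answer: cursor 1

Derivation:
After op 1 (insert('h')): buffer="thjhooecrahv" (len 12), cursors c1@2 c2@4 c3@11, authorship .1.2......3.
After op 2 (insert('p')): buffer="thpjhpooecrahpv" (len 15), cursors c1@3 c2@6 c3@14, authorship .11.22......33.
After op 3 (delete): buffer="thjhooecrahv" (len 12), cursors c1@2 c2@4 c3@11, authorship .1.2......3.
Authorship (.=original, N=cursor N): . 1 . 2 . . . . . . 3 .
Index 1: author = 1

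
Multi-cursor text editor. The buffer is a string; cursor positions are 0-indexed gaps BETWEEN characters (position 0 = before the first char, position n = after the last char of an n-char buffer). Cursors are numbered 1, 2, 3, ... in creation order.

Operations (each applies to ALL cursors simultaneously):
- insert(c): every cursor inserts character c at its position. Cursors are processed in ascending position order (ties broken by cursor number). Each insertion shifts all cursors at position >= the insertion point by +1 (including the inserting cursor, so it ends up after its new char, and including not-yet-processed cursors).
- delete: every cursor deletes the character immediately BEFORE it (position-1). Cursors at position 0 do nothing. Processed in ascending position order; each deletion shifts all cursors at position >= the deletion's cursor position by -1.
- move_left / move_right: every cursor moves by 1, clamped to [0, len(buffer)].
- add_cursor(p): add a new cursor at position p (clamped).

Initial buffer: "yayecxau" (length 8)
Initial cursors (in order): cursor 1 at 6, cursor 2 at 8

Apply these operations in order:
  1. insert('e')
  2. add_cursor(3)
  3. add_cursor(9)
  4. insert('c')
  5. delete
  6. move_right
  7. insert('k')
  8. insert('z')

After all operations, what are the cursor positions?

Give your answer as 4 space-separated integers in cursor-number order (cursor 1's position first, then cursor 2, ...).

After op 1 (insert('e')): buffer="yayecxeaue" (len 10), cursors c1@7 c2@10, authorship ......1..2
After op 2 (add_cursor(3)): buffer="yayecxeaue" (len 10), cursors c3@3 c1@7 c2@10, authorship ......1..2
After op 3 (add_cursor(9)): buffer="yayecxeaue" (len 10), cursors c3@3 c1@7 c4@9 c2@10, authorship ......1..2
After op 4 (insert('c')): buffer="yaycecxecaucec" (len 14), cursors c3@4 c1@9 c4@12 c2@14, authorship ...3...11..422
After op 5 (delete): buffer="yayecxeaue" (len 10), cursors c3@3 c1@7 c4@9 c2@10, authorship ......1..2
After op 6 (move_right): buffer="yayecxeaue" (len 10), cursors c3@4 c1@8 c2@10 c4@10, authorship ......1..2
After op 7 (insert('k')): buffer="yayekcxeakuekk" (len 14), cursors c3@5 c1@10 c2@14 c4@14, authorship ....3..1.1.224
After op 8 (insert('z')): buffer="yayekzcxeakzuekkzz" (len 18), cursors c3@6 c1@12 c2@18 c4@18, authorship ....33..1.11.22424

Answer: 12 18 6 18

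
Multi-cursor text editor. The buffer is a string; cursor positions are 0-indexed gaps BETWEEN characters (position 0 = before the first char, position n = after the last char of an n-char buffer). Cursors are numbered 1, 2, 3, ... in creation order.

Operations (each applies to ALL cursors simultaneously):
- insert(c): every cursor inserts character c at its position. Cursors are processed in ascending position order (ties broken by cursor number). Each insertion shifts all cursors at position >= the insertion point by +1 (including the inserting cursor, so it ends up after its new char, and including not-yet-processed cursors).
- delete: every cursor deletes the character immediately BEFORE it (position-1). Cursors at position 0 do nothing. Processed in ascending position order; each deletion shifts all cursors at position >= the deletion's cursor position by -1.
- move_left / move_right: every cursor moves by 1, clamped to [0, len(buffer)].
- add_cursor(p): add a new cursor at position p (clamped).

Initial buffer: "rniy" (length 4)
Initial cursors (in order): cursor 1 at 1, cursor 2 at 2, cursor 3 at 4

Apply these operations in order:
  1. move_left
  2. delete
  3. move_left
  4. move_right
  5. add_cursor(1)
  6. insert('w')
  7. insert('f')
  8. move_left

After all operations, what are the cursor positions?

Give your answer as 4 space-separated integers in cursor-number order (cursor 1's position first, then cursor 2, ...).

After op 1 (move_left): buffer="rniy" (len 4), cursors c1@0 c2@1 c3@3, authorship ....
After op 2 (delete): buffer="ny" (len 2), cursors c1@0 c2@0 c3@1, authorship ..
After op 3 (move_left): buffer="ny" (len 2), cursors c1@0 c2@0 c3@0, authorship ..
After op 4 (move_right): buffer="ny" (len 2), cursors c1@1 c2@1 c3@1, authorship ..
After op 5 (add_cursor(1)): buffer="ny" (len 2), cursors c1@1 c2@1 c3@1 c4@1, authorship ..
After op 6 (insert('w')): buffer="nwwwwy" (len 6), cursors c1@5 c2@5 c3@5 c4@5, authorship .1234.
After op 7 (insert('f')): buffer="nwwwwffffy" (len 10), cursors c1@9 c2@9 c3@9 c4@9, authorship .12341234.
After op 8 (move_left): buffer="nwwwwffffy" (len 10), cursors c1@8 c2@8 c3@8 c4@8, authorship .12341234.

Answer: 8 8 8 8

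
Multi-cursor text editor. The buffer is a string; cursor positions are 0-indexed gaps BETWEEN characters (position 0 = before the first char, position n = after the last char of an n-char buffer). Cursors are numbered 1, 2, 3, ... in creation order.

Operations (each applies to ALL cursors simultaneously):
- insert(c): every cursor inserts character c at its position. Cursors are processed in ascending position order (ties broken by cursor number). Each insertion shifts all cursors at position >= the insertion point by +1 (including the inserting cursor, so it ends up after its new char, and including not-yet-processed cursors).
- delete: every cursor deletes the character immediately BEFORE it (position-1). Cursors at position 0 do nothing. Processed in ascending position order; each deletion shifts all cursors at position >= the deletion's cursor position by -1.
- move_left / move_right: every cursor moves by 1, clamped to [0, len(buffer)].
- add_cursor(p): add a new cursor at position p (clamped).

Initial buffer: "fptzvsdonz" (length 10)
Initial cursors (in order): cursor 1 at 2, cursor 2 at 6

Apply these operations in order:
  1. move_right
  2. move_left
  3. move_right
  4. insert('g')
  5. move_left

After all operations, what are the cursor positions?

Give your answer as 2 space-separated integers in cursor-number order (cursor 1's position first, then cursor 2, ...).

Answer: 3 8

Derivation:
After op 1 (move_right): buffer="fptzvsdonz" (len 10), cursors c1@3 c2@7, authorship ..........
After op 2 (move_left): buffer="fptzvsdonz" (len 10), cursors c1@2 c2@6, authorship ..........
After op 3 (move_right): buffer="fptzvsdonz" (len 10), cursors c1@3 c2@7, authorship ..........
After op 4 (insert('g')): buffer="fptgzvsdgonz" (len 12), cursors c1@4 c2@9, authorship ...1....2...
After op 5 (move_left): buffer="fptgzvsdgonz" (len 12), cursors c1@3 c2@8, authorship ...1....2...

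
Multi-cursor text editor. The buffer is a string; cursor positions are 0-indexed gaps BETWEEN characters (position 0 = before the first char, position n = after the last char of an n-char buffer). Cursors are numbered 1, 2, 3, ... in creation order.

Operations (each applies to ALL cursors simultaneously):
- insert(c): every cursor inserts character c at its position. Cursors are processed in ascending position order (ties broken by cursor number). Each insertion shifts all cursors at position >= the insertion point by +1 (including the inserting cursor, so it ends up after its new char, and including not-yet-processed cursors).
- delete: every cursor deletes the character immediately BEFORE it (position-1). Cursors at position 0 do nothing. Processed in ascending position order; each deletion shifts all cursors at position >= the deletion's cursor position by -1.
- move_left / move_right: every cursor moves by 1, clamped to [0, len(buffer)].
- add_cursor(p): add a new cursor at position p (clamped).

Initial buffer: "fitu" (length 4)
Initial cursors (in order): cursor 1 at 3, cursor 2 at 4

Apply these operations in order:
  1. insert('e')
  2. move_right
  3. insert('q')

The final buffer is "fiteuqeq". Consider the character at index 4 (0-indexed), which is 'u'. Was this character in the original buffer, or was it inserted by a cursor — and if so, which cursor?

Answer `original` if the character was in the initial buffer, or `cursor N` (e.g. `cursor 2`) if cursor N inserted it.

Answer: original

Derivation:
After op 1 (insert('e')): buffer="fiteue" (len 6), cursors c1@4 c2@6, authorship ...1.2
After op 2 (move_right): buffer="fiteue" (len 6), cursors c1@5 c2@6, authorship ...1.2
After op 3 (insert('q')): buffer="fiteuqeq" (len 8), cursors c1@6 c2@8, authorship ...1.122
Authorship (.=original, N=cursor N): . . . 1 . 1 2 2
Index 4: author = original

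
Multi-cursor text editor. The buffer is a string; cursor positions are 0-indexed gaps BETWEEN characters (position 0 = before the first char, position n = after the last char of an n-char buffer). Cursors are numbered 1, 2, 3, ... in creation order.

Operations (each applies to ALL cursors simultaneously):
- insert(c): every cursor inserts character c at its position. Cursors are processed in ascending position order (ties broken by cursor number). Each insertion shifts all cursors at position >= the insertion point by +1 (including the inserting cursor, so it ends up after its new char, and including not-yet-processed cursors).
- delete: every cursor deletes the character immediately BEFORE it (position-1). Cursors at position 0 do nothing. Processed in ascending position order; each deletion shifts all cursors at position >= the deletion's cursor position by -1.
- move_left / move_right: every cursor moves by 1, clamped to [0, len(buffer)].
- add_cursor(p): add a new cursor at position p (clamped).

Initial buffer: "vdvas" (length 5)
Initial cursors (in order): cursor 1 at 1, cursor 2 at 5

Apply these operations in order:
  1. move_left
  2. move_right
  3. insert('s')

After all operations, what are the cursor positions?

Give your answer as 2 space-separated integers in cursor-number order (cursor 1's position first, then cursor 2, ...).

Answer: 2 7

Derivation:
After op 1 (move_left): buffer="vdvas" (len 5), cursors c1@0 c2@4, authorship .....
After op 2 (move_right): buffer="vdvas" (len 5), cursors c1@1 c2@5, authorship .....
After op 3 (insert('s')): buffer="vsdvass" (len 7), cursors c1@2 c2@7, authorship .1....2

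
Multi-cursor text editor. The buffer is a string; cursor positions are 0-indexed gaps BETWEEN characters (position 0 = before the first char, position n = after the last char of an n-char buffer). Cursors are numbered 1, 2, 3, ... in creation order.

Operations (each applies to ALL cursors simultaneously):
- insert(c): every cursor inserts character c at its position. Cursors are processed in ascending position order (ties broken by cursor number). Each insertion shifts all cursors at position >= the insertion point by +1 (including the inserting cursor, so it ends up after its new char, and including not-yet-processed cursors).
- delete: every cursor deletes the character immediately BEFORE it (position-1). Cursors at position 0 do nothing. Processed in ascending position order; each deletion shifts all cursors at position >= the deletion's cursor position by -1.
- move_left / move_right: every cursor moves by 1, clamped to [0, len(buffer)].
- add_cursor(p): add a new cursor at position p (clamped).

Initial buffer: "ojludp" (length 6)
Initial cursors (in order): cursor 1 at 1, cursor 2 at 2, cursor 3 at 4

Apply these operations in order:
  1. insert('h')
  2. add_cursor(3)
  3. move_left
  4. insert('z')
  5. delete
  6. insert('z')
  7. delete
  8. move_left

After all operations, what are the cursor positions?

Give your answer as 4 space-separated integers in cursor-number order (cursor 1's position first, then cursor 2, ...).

Answer: 0 2 5 1

Derivation:
After op 1 (insert('h')): buffer="ohjhluhdp" (len 9), cursors c1@2 c2@4 c3@7, authorship .1.2..3..
After op 2 (add_cursor(3)): buffer="ohjhluhdp" (len 9), cursors c1@2 c4@3 c2@4 c3@7, authorship .1.2..3..
After op 3 (move_left): buffer="ohjhluhdp" (len 9), cursors c1@1 c4@2 c2@3 c3@6, authorship .1.2..3..
After op 4 (insert('z')): buffer="ozhzjzhluzhdp" (len 13), cursors c1@2 c4@4 c2@6 c3@10, authorship .114.22..33..
After op 5 (delete): buffer="ohjhluhdp" (len 9), cursors c1@1 c4@2 c2@3 c3@6, authorship .1.2..3..
After op 6 (insert('z')): buffer="ozhzjzhluzhdp" (len 13), cursors c1@2 c4@4 c2@6 c3@10, authorship .114.22..33..
After op 7 (delete): buffer="ohjhluhdp" (len 9), cursors c1@1 c4@2 c2@3 c3@6, authorship .1.2..3..
After op 8 (move_left): buffer="ohjhluhdp" (len 9), cursors c1@0 c4@1 c2@2 c3@5, authorship .1.2..3..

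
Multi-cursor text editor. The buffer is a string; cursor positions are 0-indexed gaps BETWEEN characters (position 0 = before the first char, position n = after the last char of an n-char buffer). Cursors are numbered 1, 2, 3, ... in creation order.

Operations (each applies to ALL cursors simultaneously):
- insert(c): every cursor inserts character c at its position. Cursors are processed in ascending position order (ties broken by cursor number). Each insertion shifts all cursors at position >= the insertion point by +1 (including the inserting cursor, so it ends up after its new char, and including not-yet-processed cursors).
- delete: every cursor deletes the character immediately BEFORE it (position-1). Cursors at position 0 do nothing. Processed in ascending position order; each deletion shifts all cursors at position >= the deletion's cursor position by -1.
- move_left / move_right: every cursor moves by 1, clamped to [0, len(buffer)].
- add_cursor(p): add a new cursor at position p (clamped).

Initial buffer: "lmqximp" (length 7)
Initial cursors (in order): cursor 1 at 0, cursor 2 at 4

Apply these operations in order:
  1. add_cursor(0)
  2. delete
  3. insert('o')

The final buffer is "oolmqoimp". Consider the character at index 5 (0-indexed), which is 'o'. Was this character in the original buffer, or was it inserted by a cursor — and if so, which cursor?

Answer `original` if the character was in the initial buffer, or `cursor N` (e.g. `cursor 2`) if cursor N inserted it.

After op 1 (add_cursor(0)): buffer="lmqximp" (len 7), cursors c1@0 c3@0 c2@4, authorship .......
After op 2 (delete): buffer="lmqimp" (len 6), cursors c1@0 c3@0 c2@3, authorship ......
After op 3 (insert('o')): buffer="oolmqoimp" (len 9), cursors c1@2 c3@2 c2@6, authorship 13...2...
Authorship (.=original, N=cursor N): 1 3 . . . 2 . . .
Index 5: author = 2

Answer: cursor 2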